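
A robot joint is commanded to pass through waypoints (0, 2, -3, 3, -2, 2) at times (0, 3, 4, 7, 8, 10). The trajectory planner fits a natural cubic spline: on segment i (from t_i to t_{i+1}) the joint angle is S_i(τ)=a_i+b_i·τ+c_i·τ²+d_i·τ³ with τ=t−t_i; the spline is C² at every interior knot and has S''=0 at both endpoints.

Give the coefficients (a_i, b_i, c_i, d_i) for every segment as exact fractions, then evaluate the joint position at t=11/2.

Δ: Δ0=2/3, Δ1=-5, Δ2=2, Δ3=-5, Δ4=2
row 1: diag=8, rhs=-34; c'=1/8, d'=-17/4
row 2: denom=8−1·1/8=63/8; d'=(42−1·-17/4)/(63/8)=370/63
row 3: denom=8−3·8/21=48/7; d'=(-42−3·370/63)/(48/7)=-313/36
row 4: denom=6−1·7/48=281/48; d'=(42−1·-313/36)/(281/48)=7300/843
back: M4=7300/843
back: M3=-313/36−7/48·7300/843=-2798/281
back: M2=370/63−8/21·-2798/281=24446/2529
back: M1=-17/4−1/8·24446/2529=-13804/2529
M: M0=0, M1=-13804/2529, M2=24446/2529, M3=-2798/281, M4=7300/843, M5=0
seg 0: a=0, c=M0/2=0, d=(M1−M0)/(6·3)=-6902/22761, b=Δ0−h0·(2M0+M1)/6=8588/2529
seg 1: a=2, c=M1/2=-6902/2529, d=(M2−M1)/(6·1)=2125/843, b=Δ1−h1·(2M1+M2)/6=-12118/2529
seg 2: a=-3, c=M2/2=12223/2529, d=(M3−M2)/(6·3)=-24814/22761, b=Δ2−h2·(2M2+M3)/6=-6797/2529
seg 3: a=3, c=M3/2=-1399/281, d=(M4−M3)/(6·1)=7847/2529, b=Δ3−h3·(2M3+M4)/6=-7901/2529
seg 4: a=-2, c=M4/2=3650/843, d=(M5−M4)/(6·2)=-1825/2529, b=Δ4−h4·(2M4+M5)/6=-9542/2529
t_q=11/2 → seg 2, τ=3/2; S=-3+-6797/2529·τ+12223/2529·τ²+-24814/22761·τ³=46/281

  seg 0: a=0 b=8588/2529 c=0 d=-6902/22761
  seg 1: a=2 b=-12118/2529 c=-6902/2529 d=2125/843
  seg 2: a=-3 b=-6797/2529 c=12223/2529 d=-24814/22761
  seg 3: a=3 b=-7901/2529 c=-1399/281 d=7847/2529
  seg 4: a=-2 b=-9542/2529 c=3650/843 d=-1825/2529
S(11/2) = 46/281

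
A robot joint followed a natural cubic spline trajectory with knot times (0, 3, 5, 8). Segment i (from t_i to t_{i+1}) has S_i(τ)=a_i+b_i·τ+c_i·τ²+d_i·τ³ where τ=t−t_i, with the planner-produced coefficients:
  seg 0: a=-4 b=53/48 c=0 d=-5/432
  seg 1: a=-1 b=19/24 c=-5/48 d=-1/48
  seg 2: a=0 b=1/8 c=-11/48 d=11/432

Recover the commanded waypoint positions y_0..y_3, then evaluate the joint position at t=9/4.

y_0=-4 y_1=-1 y_2=0 y_3=-1
S(9/4) = -1687/1024

y_0 = S_0(0) = a_0 = -4
y_1 = S_1(0) = a_1 = -1
y_2 = S_2(0) = a_2 = 0
y_3 = S_2(3) = -1
t_q=9/4 is in segment 0 (τ=9/4); S_0(τ)=-1687/1024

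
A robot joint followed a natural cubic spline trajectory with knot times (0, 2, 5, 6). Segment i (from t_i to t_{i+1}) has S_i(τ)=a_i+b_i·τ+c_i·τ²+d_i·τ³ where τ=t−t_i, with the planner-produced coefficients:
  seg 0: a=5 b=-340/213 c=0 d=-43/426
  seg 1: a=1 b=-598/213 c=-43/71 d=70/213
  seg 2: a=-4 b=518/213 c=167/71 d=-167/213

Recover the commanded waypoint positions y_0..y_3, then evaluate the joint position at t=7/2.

y_0 = S_0(0) = a_0 = 5
y_1 = S_1(0) = a_1 = 1
y_2 = S_2(0) = a_2 = -4
y_3 = S_2(1) = 0
t_q=7/2 is in segment 1 (τ=3/2); S_1(τ)=-246/71

y_0=5 y_1=1 y_2=-4 y_3=0
S(7/2) = -246/71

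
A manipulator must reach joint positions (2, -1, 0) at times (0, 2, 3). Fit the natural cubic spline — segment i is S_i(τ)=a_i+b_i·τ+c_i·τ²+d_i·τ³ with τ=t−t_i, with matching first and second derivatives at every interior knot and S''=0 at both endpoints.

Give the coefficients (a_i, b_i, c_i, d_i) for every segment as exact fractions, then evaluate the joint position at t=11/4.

Δ: Δ0=-3/2, Δ1=1
row 1: diag=6, rhs=15; c'=1/6, d'=5/2
back: M1=5/2
M: M0=0, M1=5/2, M2=0
seg 0: a=2, c=M0/2=0, d=(M1−M0)/(6·2)=5/24, b=Δ0−h0·(2M0+M1)/6=-7/3
seg 1: a=-1, c=M1/2=5/4, d=(M2−M1)/(6·1)=-5/12, b=Δ1−h1·(2M1+M2)/6=1/6
t_q=11/4 → seg 1, τ=3/4; S=-1+1/6·τ+5/4·τ²+-5/12·τ³=-89/256

  seg 0: a=2 b=-7/3 c=0 d=5/24
  seg 1: a=-1 b=1/6 c=5/4 d=-5/12
S(11/4) = -89/256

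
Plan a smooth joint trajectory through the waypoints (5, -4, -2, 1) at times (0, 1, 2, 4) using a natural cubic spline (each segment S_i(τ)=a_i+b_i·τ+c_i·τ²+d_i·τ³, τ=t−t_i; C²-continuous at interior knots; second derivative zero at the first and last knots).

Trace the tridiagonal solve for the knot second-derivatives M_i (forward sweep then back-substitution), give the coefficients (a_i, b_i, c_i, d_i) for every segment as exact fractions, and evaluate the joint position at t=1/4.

Δ: Δ0=-9, Δ1=2, Δ2=3/2
row 1: diag=4, rhs=66; c'=1/4, d'=33/2
row 2: denom=6−1·1/4=23/4; d'=(-3−1·33/2)/(23/4)=-78/23
back: M2=-78/23
back: M1=33/2−1/4·-78/23=399/23
M: M0=0, M1=399/23, M2=-78/23, M3=0
seg 0: a=5, c=M0/2=0, d=(M1−M0)/(6·1)=133/46, b=Δ0−h0·(2M0+M1)/6=-547/46
seg 1: a=-4, c=M1/2=399/46, d=(M2−M1)/(6·1)=-159/46, b=Δ1−h1·(2M1+M2)/6=-74/23
seg 2: a=-2, c=M2/2=-39/23, d=(M3−M2)/(6·2)=13/46, b=Δ2−h2·(2M2+M3)/6=173/46
t_q=1/4 → seg 0, τ=1/4; S=5+-547/46·τ+0·τ²+133/46·τ³=6101/2944

  seg 0: a=5 b=-547/46 c=0 d=133/46
  seg 1: a=-4 b=-74/23 c=399/46 d=-159/46
  seg 2: a=-2 b=173/46 c=-39/23 d=13/46
S(1/4) = 6101/2944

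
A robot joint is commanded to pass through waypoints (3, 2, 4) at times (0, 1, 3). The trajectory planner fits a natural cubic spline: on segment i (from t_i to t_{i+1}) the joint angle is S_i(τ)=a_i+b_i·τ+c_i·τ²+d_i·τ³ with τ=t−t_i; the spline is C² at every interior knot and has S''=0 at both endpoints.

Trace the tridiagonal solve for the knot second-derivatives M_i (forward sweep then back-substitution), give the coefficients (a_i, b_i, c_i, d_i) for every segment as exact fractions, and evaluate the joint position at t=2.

Δ: Δ0=-1, Δ1=1
row 1: diag=6, rhs=12; c'=1/3, d'=2
back: M1=2
M: M0=0, M1=2, M2=0
seg 0: a=3, c=M0/2=0, d=(M1−M0)/(6·1)=1/3, b=Δ0−h0·(2M0+M1)/6=-4/3
seg 1: a=2, c=M1/2=1, d=(M2−M1)/(6·2)=-1/6, b=Δ1−h1·(2M1+M2)/6=-1/3
t_q=2 → seg 1, τ=1; S=2+-1/3·τ+1·τ²+-1/6·τ³=5/2

  seg 0: a=3 b=-4/3 c=0 d=1/3
  seg 1: a=2 b=-1/3 c=1 d=-1/6
S(2) = 5/2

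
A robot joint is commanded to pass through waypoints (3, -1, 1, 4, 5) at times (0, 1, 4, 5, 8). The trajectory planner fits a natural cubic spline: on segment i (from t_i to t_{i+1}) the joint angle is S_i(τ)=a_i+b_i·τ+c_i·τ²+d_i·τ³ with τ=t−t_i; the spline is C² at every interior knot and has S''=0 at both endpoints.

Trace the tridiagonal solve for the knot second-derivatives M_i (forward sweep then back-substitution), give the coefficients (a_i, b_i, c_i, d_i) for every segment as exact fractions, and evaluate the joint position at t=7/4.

Δ: Δ0=-4, Δ1=2/3, Δ2=3, Δ3=1/3
row 1: diag=8, rhs=28; c'=3/8, d'=7/2
row 2: denom=8−3·3/8=55/8; d'=(14−3·7/2)/(55/8)=28/55
row 3: denom=8−1·8/55=432/55; d'=(-16−1·28/55)/(432/55)=-227/108
back: M3=-227/108
back: M2=28/55−8/55·-227/108=22/27
back: M1=7/2−3/8·22/27=115/36
M: M0=0, M1=115/36, M2=22/27, M3=-227/108, M4=0
seg 0: a=3, c=M0/2=0, d=(M1−M0)/(6·1)=115/216, b=Δ0−h0·(2M0+M1)/6=-979/216
seg 1: a=-1, c=M1/2=115/72, d=(M2−M1)/(6·3)=-257/1944, b=Δ1−h1·(2M1+M2)/6=-317/108
seg 2: a=1, c=M2/2=11/27, d=(M3−M2)/(6·1)=-35/72, b=Δ2−h2·(2M2+M3)/6=665/216
seg 3: a=4, c=M3/2=-227/216, d=(M4−M3)/(6·3)=227/1944, b=Δ3−h3·(2M3+M4)/6=263/108
t_q=7/4 → seg 1, τ=3/4; S=-1+-317/108·τ+115/72·τ²+-257/1944·τ³=-3623/1536

  seg 0: a=3 b=-979/216 c=0 d=115/216
  seg 1: a=-1 b=-317/108 c=115/72 d=-257/1944
  seg 2: a=1 b=665/216 c=11/27 d=-35/72
  seg 3: a=4 b=263/108 c=-227/216 d=227/1944
S(7/4) = -3623/1536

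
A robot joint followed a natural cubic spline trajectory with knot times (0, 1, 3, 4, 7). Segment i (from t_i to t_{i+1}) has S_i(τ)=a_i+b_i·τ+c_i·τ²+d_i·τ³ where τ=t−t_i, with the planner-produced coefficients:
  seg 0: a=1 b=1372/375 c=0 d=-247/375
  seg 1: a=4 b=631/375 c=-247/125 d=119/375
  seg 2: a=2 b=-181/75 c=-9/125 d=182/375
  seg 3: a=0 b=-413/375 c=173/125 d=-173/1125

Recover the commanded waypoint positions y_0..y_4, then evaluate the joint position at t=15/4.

y_0=1 y_1=4 y_2=2 y_3=0 y_4=5
S(15/4) = 1417/4000

y_0 = S_0(0) = a_0 = 1
y_1 = S_1(0) = a_1 = 4
y_2 = S_2(0) = a_2 = 2
y_3 = S_3(0) = a_3 = 0
y_4 = S_3(3) = 5
t_q=15/4 is in segment 2 (τ=3/4); S_2(τ)=1417/4000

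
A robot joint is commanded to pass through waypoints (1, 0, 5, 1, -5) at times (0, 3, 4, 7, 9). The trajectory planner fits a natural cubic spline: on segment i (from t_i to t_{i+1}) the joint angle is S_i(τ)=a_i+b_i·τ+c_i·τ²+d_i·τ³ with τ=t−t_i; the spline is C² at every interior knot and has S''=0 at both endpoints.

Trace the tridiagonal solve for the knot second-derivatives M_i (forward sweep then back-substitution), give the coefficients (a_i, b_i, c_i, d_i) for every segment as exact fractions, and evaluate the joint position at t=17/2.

  seg 0: a=1 b=-499/186 c=0 d=437/1674
  seg 1: a=0 b=406/93 c=437/186 d=-319/186
  seg 2: a=5 b=243/62 c=-260/93 d=583/1674
  seg 3: a=1 b=-107/31 c=21/62 d=-7/124
S(17/2) = -3577/992

Δ: Δ0=-1/3, Δ1=5, Δ2=-4/3, Δ3=-3
row 1: diag=8, rhs=32; c'=1/8, d'=4
row 2: denom=8−1·1/8=63/8; d'=(-38−1·4)/(63/8)=-16/3
row 3: denom=10−3·8/21=62/7; d'=(-10−3·-16/3)/(62/7)=21/31
back: M3=21/31
back: M2=-16/3−8/21·21/31=-520/93
back: M1=4−1/8·-520/93=437/93
M: M0=0, M1=437/93, M2=-520/93, M3=21/31, M4=0
seg 0: a=1, c=M0/2=0, d=(M1−M0)/(6·3)=437/1674, b=Δ0−h0·(2M0+M1)/6=-499/186
seg 1: a=0, c=M1/2=437/186, d=(M2−M1)/(6·1)=-319/186, b=Δ1−h1·(2M1+M2)/6=406/93
seg 2: a=5, c=M2/2=-260/93, d=(M3−M2)/(6·3)=583/1674, b=Δ2−h2·(2M2+M3)/6=243/62
seg 3: a=1, c=M3/2=21/62, d=(M4−M3)/(6·2)=-7/124, b=Δ3−h3·(2M3+M4)/6=-107/31
t_q=17/2 → seg 3, τ=3/2; S=1+-107/31·τ+21/62·τ²+-7/124·τ³=-3577/992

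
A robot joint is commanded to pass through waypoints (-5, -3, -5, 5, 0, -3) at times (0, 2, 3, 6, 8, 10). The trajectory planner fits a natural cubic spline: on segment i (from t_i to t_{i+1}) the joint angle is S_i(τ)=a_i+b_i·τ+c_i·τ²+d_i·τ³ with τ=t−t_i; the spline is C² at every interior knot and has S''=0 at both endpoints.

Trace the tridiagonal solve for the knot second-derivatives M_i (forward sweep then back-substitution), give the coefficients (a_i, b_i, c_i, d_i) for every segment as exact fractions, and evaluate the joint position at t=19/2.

Δ: Δ0=1, Δ1=-2, Δ2=10/3, Δ3=-5/2, Δ4=-3/2
row 1: diag=6, rhs=-18; c'=1/6, d'=-3
row 2: denom=8−1·1/6=47/6; d'=(32−1·-3)/(47/6)=210/47
row 3: denom=10−3·18/47=416/47; d'=(-35−3·210/47)/(416/47)=-175/32
row 4: denom=8−2·47/208=785/104; d'=(6−2·-175/32)/(785/104)=3523/1570
back: M4=3523/1570
back: M3=-175/32−47/208·3523/1570=-4691/785
back: M2=210/47−18/47·-4691/785=5304/785
back: M1=-3−1/6·5304/785=-3239/785
M: M0=0, M1=-3239/785, M2=5304/785, M3=-4691/785, M4=3523/1570, M5=0
seg 0: a=-5, c=M0/2=0, d=(M1−M0)/(6·2)=-3239/9420, b=Δ0−h0·(2M0+M1)/6=5594/2355
seg 1: a=-3, c=M1/2=-3239/1570, d=(M2−M1)/(6·1)=8543/4710, b=Δ1−h1·(2M1+M2)/6=-4123/2355
seg 2: a=-5, c=M2/2=2652/785, d=(M3−M2)/(6·3)=-1999/2826, b=Δ2−h2·(2M2+M3)/6=-2051/4710
seg 3: a=5, c=M3/2=-4691/1570, d=(M4−M3)/(6·2)=2581/3768, b=Δ3−h3·(2M3+M4)/6=1733/2355
seg 4: a=0, c=M4/2=3523/3140, d=(M5−M4)/(6·2)=-3523/18840, b=Δ4−h4·(2M4+M5)/6=-14111/4710
t_q=19/2 → seg 4, τ=3/2; S=0+-14111/4710·τ+3523/3140·τ²+-3523/18840·τ³=-26131/10048

  seg 0: a=-5 b=5594/2355 c=0 d=-3239/9420
  seg 1: a=-3 b=-4123/2355 c=-3239/1570 d=8543/4710
  seg 2: a=-5 b=-2051/4710 c=2652/785 d=-1999/2826
  seg 3: a=5 b=1733/2355 c=-4691/1570 d=2581/3768
  seg 4: a=0 b=-14111/4710 c=3523/3140 d=-3523/18840
S(19/2) = -26131/10048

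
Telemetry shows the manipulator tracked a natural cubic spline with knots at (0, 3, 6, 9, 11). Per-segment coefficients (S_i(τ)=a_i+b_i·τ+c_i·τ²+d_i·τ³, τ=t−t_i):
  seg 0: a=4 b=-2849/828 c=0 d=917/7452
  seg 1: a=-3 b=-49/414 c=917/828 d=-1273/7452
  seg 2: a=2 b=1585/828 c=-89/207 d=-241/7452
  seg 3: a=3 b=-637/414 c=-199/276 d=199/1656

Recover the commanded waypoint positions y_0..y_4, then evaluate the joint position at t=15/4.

y_0 = S_0(0) = a_0 = 4
y_1 = S_1(0) = a_1 = -3
y_2 = S_2(0) = a_2 = 2
y_3 = S_3(0) = a_3 = 3
y_4 = S_3(2) = -2
t_q=15/4 is in segment 1 (τ=3/4); S_1(τ)=-14943/5888

y_0=4 y_1=-3 y_2=2 y_3=3 y_4=-2
S(15/4) = -14943/5888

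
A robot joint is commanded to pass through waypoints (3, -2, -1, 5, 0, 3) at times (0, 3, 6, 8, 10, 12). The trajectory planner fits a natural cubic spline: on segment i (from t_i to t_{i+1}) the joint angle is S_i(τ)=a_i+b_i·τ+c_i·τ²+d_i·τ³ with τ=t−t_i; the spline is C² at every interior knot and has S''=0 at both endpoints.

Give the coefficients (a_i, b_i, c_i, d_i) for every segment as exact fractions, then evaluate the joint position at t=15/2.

  seg 0: a=3 b=-2873/1569 c=0 d=86/4707
  seg 1: a=-2 b=-2099/1569 c=86/523 d=616/4707
  seg 2: a=-1 b=4993/1569 c=702/523 d=-2249/3138
  seg 3: a=5 b=-77/1569 c=-1547/523 d=10873/12552
  seg 4: a=0 b=-4663/3138 c=4685/2092 d=-4685/12552
S(15/2) = 36607/8368

Δ: Δ0=-5/3, Δ1=1/3, Δ2=3, Δ3=-5/2, Δ4=3/2
row 1: diag=12, rhs=12; c'=1/4, d'=1
row 2: denom=10−3·1/4=37/4; d'=(16−3·1)/(37/4)=52/37
row 3: denom=8−2·8/37=280/37; d'=(-33−2·52/37)/(280/37)=-265/56
row 4: denom=8−2·37/140=523/70; d'=(24−2·-265/56)/(523/70)=4685/1046
back: M4=4685/1046
back: M3=-265/56−37/140·4685/1046=-3094/523
back: M2=52/37−8/37·-3094/523=1404/523
back: M1=1−1/4·1404/523=172/523
M: M0=0, M1=172/523, M2=1404/523, M3=-3094/523, M4=4685/1046, M5=0
seg 0: a=3, c=M0/2=0, d=(M1−M0)/(6·3)=86/4707, b=Δ0−h0·(2M0+M1)/6=-2873/1569
seg 1: a=-2, c=M1/2=86/523, d=(M2−M1)/(6·3)=616/4707, b=Δ1−h1·(2M1+M2)/6=-2099/1569
seg 2: a=-1, c=M2/2=702/523, d=(M3−M2)/(6·2)=-2249/3138, b=Δ2−h2·(2M2+M3)/6=4993/1569
seg 3: a=5, c=M3/2=-1547/523, d=(M4−M3)/(6·2)=10873/12552, b=Δ3−h3·(2M3+M4)/6=-77/1569
seg 4: a=0, c=M4/2=4685/2092, d=(M5−M4)/(6·2)=-4685/12552, b=Δ4−h4·(2M4+M5)/6=-4663/3138
t_q=15/2 → seg 2, τ=3/2; S=-1+4993/1569·τ+702/523·τ²+-2249/3138·τ³=36607/8368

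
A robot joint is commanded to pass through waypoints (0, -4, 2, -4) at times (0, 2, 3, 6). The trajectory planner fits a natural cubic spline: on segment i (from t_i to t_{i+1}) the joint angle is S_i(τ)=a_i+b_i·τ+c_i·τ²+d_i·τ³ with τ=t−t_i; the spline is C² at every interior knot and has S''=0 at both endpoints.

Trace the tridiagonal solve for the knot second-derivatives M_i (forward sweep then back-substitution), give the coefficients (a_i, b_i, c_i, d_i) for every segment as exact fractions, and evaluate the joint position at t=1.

  seg 0: a=0 b=-238/47 c=0 d=36/47
  seg 1: a=-4 b=194/47 c=216/47 d=-128/47
  seg 2: a=2 b=242/47 c=-168/47 d=56/141
S(1) = -202/47

Δ: Δ0=-2, Δ1=6, Δ2=-2
row 1: diag=6, rhs=48; c'=1/6, d'=8
row 2: denom=8−1·1/6=47/6; d'=(-48−1·8)/(47/6)=-336/47
back: M2=-336/47
back: M1=8−1/6·-336/47=432/47
M: M0=0, M1=432/47, M2=-336/47, M3=0
seg 0: a=0, c=M0/2=0, d=(M1−M0)/(6·2)=36/47, b=Δ0−h0·(2M0+M1)/6=-238/47
seg 1: a=-4, c=M1/2=216/47, d=(M2−M1)/(6·1)=-128/47, b=Δ1−h1·(2M1+M2)/6=194/47
seg 2: a=2, c=M2/2=-168/47, d=(M3−M2)/(6·3)=56/141, b=Δ2−h2·(2M2+M3)/6=242/47
t_q=1 → seg 0, τ=1; S=0+-238/47·τ+0·τ²+36/47·τ³=-202/47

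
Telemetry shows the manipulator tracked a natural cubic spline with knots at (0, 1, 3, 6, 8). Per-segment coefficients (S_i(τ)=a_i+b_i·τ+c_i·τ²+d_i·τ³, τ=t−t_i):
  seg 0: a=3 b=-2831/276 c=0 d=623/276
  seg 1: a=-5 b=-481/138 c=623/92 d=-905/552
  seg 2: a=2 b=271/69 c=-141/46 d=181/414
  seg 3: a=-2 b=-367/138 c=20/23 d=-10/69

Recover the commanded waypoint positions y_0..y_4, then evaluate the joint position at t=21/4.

y_0=3 y_1=-5 y_2=2 y_3=-2 y_4=-5
S(21/4) = 881/2944

y_0 = S_0(0) = a_0 = 3
y_1 = S_1(0) = a_1 = -5
y_2 = S_2(0) = a_2 = 2
y_3 = S_3(0) = a_3 = -2
y_4 = S_3(2) = -5
t_q=21/4 is in segment 2 (τ=9/4); S_2(τ)=881/2944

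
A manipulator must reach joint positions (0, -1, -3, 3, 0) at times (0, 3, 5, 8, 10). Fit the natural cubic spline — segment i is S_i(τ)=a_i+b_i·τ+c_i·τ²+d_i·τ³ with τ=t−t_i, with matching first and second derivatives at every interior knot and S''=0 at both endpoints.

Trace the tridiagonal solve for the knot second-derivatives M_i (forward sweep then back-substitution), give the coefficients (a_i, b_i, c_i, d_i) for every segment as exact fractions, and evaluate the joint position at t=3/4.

Δ: Δ0=-1/3, Δ1=-1, Δ2=2, Δ3=-3/2
row 1: diag=10, rhs=-4; c'=1/5, d'=-2/5
row 2: denom=10−2·1/5=48/5; d'=(18−2·-2/5)/(48/5)=47/24
row 3: denom=10−3·5/16=145/16; d'=(-21−3·47/24)/(145/16)=-86/29
back: M3=-86/29
back: M2=47/24−5/16·-86/29=251/87
back: M1=-2/5−1/5·251/87=-85/87
M: M0=0, M1=-85/87, M2=251/87, M3=-86/29, M4=0
seg 0: a=0, c=M0/2=0, d=(M1−M0)/(6·3)=-85/1566, b=Δ0−h0·(2M0+M1)/6=9/58
seg 1: a=-1, c=M1/2=-85/174, d=(M2−M1)/(6·2)=28/87, b=Δ1−h1·(2M1+M2)/6=-38/29
seg 2: a=-3, c=M2/2=251/174, d=(M3−M2)/(6·3)=-509/1566, b=Δ2−h2·(2M2+M3)/6=52/87
seg 3: a=3, c=M3/2=-43/29, d=(M4−M3)/(6·2)=43/174, b=Δ3−h3·(2M3+M4)/6=83/174
t_q=3/4 → seg 0, τ=3/4; S=0+9/58·τ+0·τ²+-85/1566·τ³=347/3712

  seg 0: a=0 b=9/58 c=0 d=-85/1566
  seg 1: a=-1 b=-38/29 c=-85/174 d=28/87
  seg 2: a=-3 b=52/87 c=251/174 d=-509/1566
  seg 3: a=3 b=83/174 c=-43/29 d=43/174
S(3/4) = 347/3712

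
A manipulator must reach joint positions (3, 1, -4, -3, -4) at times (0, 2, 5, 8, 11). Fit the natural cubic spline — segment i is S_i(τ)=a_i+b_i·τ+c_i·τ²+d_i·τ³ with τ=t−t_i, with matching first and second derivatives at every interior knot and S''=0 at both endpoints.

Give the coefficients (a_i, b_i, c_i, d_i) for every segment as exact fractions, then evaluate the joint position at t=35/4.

Δ: Δ0=-1, Δ1=-5/3, Δ2=1/3, Δ3=-1/3
row 1: diag=10, rhs=-4; c'=3/10, d'=-2/5
row 2: denom=12−3·3/10=111/10; d'=(12−3·-2/5)/(111/10)=44/37
row 3: denom=12−3·10/37=414/37; d'=(-4−3·44/37)/(414/37)=-140/207
back: M3=-140/207
back: M2=44/37−10/37·-140/207=284/207
back: M1=-2/5−3/10·284/207=-56/69
M: M0=0, M1=-56/69, M2=284/207, M3=-140/207, M4=0
seg 0: a=3, c=M0/2=0, d=(M1−M0)/(6·2)=-14/207, b=Δ0−h0·(2M0+M1)/6=-151/207
seg 1: a=1, c=M1/2=-28/69, d=(M2−M1)/(6·3)=226/1863, b=Δ1−h1·(2M1+M2)/6=-319/207
seg 2: a=-4, c=M2/2=142/207, d=(M3−M2)/(6·3)=-212/1863, b=Δ2−h2·(2M2+M3)/6=-145/207
seg 3: a=-3, c=M3/2=-70/207, d=(M4−M3)/(6·3)=70/1863, b=Δ3−h3·(2M3+M4)/6=71/207
t_q=35/4 → seg 3, τ=3/4; S=-3+71/207·τ+-70/207·τ²+70/1863·τ³=-2147/736

  seg 0: a=3 b=-151/207 c=0 d=-14/207
  seg 1: a=1 b=-319/207 c=-28/69 d=226/1863
  seg 2: a=-4 b=-145/207 c=142/207 d=-212/1863
  seg 3: a=-3 b=71/207 c=-70/207 d=70/1863
S(35/4) = -2147/736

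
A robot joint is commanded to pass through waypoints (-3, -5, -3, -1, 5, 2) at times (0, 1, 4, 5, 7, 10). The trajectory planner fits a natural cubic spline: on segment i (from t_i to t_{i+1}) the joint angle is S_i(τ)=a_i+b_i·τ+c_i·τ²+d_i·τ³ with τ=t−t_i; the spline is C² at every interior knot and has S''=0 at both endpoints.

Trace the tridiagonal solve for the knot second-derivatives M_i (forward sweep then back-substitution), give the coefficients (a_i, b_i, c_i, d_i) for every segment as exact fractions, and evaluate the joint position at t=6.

Δ: Δ0=-2, Δ1=2/3, Δ2=2, Δ3=3, Δ4=-1
row 1: diag=8, rhs=16; c'=3/8, d'=2
row 2: denom=8−3·3/8=55/8; d'=(8−3·2)/(55/8)=16/55
row 3: denom=6−1·8/55=322/55; d'=(6−1·16/55)/(322/55)=157/161
row 4: denom=10−2·55/161=1500/161; d'=(-24−2·157/161)/(1500/161)=-2089/750
back: M4=-2089/750
back: M3=157/161−55/161·-2089/750=289/150
back: M2=16/55−8/55·289/150=4/375
back: M1=2−3/8·4/375=499/250
M: M0=0, M1=499/250, M2=4/375, M3=289/150, M4=-2089/750, M5=0
seg 0: a=-3, c=M0/2=0, d=(M1−M0)/(6·1)=499/1500, b=Δ0−h0·(2M0+M1)/6=-3499/1500
seg 1: a=-5, c=M1/2=499/500, d=(M2−M1)/(6·3)=-1489/13500, b=Δ1−h1·(2M1+M2)/6=-1001/750
seg 2: a=-3, c=M2/2=2/375, d=(M3−M2)/(6·1)=479/1500, b=Δ2−h2·(2M2+M3)/6=2513/1500
seg 3: a=-1, c=M3/2=289/300, d=(M4−M3)/(6·2)=-589/1500, b=Δ3−h3·(2M3+M4)/6=661/250
seg 4: a=5, c=M4/2=-2089/1500, d=(M5−M4)/(6·3)=2089/13500, b=Δ4−h4·(2M4+M5)/6=1339/750
t_q=6 → seg 3, τ=1; S=-1+661/250·τ+289/300·τ²+-589/1500·τ³=1661/750

  seg 0: a=-3 b=-3499/1500 c=0 d=499/1500
  seg 1: a=-5 b=-1001/750 c=499/500 d=-1489/13500
  seg 2: a=-3 b=2513/1500 c=2/375 d=479/1500
  seg 3: a=-1 b=661/250 c=289/300 d=-589/1500
  seg 4: a=5 b=1339/750 c=-2089/1500 d=2089/13500
S(6) = 1661/750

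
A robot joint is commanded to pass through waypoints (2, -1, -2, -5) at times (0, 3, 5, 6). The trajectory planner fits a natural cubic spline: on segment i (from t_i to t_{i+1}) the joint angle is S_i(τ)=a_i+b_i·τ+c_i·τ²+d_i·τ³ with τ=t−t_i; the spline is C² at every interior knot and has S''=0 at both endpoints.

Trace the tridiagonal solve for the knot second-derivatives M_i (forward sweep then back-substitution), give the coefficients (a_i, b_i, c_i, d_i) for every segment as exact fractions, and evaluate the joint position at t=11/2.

  seg 0: a=2 b=-10/7 c=0 d=1/21
  seg 1: a=-1 b=-1/7 c=3/7 d=-17/56
  seg 2: a=-2 b=-29/14 c=-39/28 d=13/28
S(11/2) = -745/224

Δ: Δ0=-1, Δ1=-1/2, Δ2=-3
row 1: diag=10, rhs=3; c'=1/5, d'=3/10
row 2: denom=6−2·1/5=28/5; d'=(-15−2·3/10)/(28/5)=-39/14
back: M2=-39/14
back: M1=3/10−1/5·-39/14=6/7
M: M0=0, M1=6/7, M2=-39/14, M3=0
seg 0: a=2, c=M0/2=0, d=(M1−M0)/(6·3)=1/21, b=Δ0−h0·(2M0+M1)/6=-10/7
seg 1: a=-1, c=M1/2=3/7, d=(M2−M1)/(6·2)=-17/56, b=Δ1−h1·(2M1+M2)/6=-1/7
seg 2: a=-2, c=M2/2=-39/28, d=(M3−M2)/(6·1)=13/28, b=Δ2−h2·(2M2+M3)/6=-29/14
t_q=11/2 → seg 2, τ=1/2; S=-2+-29/14·τ+-39/28·τ²+13/28·τ³=-745/224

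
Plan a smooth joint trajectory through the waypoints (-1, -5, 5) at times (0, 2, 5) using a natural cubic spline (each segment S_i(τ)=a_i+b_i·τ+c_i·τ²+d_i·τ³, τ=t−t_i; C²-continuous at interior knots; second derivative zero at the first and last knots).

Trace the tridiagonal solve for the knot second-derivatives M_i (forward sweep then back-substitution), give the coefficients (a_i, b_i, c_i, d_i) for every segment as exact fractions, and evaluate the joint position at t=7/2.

  seg 0: a=-1 b=-46/15 c=0 d=4/15
  seg 1: a=-5 b=2/15 c=8/5 d=-8/45
S(7/2) = -9/5

Δ: Δ0=-2, Δ1=10/3
row 1: diag=10, rhs=32; c'=3/10, d'=16/5
back: M1=16/5
M: M0=0, M1=16/5, M2=0
seg 0: a=-1, c=M0/2=0, d=(M1−M0)/(6·2)=4/15, b=Δ0−h0·(2M0+M1)/6=-46/15
seg 1: a=-5, c=M1/2=8/5, d=(M2−M1)/(6·3)=-8/45, b=Δ1−h1·(2M1+M2)/6=2/15
t_q=7/2 → seg 1, τ=3/2; S=-5+2/15·τ+8/5·τ²+-8/45·τ³=-9/5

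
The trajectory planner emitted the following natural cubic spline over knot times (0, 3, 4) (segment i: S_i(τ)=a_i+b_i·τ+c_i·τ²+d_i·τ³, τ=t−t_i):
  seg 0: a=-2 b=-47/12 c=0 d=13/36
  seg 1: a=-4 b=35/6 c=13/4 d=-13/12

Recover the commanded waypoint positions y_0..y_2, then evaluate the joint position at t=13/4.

y_0 = S_0(0) = a_0 = -2
y_1 = S_1(0) = a_1 = -4
y_2 = S_1(1) = 4
t_q=13/4 is in segment 1 (τ=1/4); S_1(τ)=-603/256

y_0=-2 y_1=-4 y_2=4
S(13/4) = -603/256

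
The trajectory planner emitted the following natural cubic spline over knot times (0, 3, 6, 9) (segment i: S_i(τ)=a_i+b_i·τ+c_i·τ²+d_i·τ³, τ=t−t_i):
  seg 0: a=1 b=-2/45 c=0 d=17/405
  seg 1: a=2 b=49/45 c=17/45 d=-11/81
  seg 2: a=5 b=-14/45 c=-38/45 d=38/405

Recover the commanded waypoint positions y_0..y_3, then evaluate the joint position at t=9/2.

y_0 = S_0(0) = a_0 = 1
y_1 = S_1(0) = a_1 = 2
y_2 = S_2(0) = a_2 = 5
y_3 = S_2(3) = -1
t_q=9/2 is in segment 1 (τ=3/2); S_1(τ)=161/40

y_0=1 y_1=2 y_2=5 y_3=-1
S(9/2) = 161/40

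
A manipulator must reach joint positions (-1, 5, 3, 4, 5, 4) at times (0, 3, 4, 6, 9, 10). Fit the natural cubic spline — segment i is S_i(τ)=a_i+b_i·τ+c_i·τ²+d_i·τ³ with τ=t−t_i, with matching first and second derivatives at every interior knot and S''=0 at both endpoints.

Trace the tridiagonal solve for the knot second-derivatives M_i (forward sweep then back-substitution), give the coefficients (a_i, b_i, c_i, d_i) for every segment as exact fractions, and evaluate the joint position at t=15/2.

Δ: Δ0=2, Δ1=-2, Δ2=1/2, Δ3=1/3, Δ4=-1
row 1: diag=8, rhs=-24; c'=1/8, d'=-3
row 2: denom=6−1·1/8=47/8; d'=(15−1·-3)/(47/8)=144/47
row 3: denom=10−2·16/47=438/47; d'=(-1−2·144/47)/(438/47)=-335/438
row 4: denom=8−3·47/146=1027/146; d'=(-8−3·-335/438)/(1027/146)=-833/1027
back: M4=-833/1027
back: M3=-335/438−47/146·-833/1027=-1552/3081
back: M2=144/47−16/47·-1552/3081=9968/3081
back: M1=-3−1/8·9968/3081=-10489/3081
M: M0=0, M1=-10489/3081, M2=9968/3081, M3=-1552/3081, M4=-833/1027, M5=0
seg 0: a=-1, c=M0/2=0, d=(M1−M0)/(6·3)=-10489/55458, b=Δ0−h0·(2M0+M1)/6=22813/6162
seg 1: a=5, c=M1/2=-10489/6162, d=(M2−M1)/(6·1)=2273/2054, b=Δ1−h1·(2M1+M2)/6=-4327/3081
seg 2: a=3, c=M2/2=4984/3081, d=(M3−M2)/(6·2)=-320/1027, b=Δ2−h2·(2M2+M3)/6=-9175/6162
seg 3: a=4, c=M3/2=-776/3081, d=(M4−M3)/(6·3)=-947/55458, b=Δ3−h3·(2M3+M4)/6=589/474
seg 4: a=5, c=M4/2=-833/2054, d=(M5−M4)/(6·1)=833/6162, b=Δ4−h4·(2M4+M5)/6=-2248/3081
t_q=15/2 → seg 3, τ=3/2; S=4+589/474·τ+-776/3081·τ²+-947/55458·τ³=86097/16432

  seg 0: a=-1 b=22813/6162 c=0 d=-10489/55458
  seg 1: a=5 b=-4327/3081 c=-10489/6162 d=2273/2054
  seg 2: a=3 b=-9175/6162 c=4984/3081 d=-320/1027
  seg 3: a=4 b=589/474 c=-776/3081 d=-947/55458
  seg 4: a=5 b=-2248/3081 c=-833/2054 d=833/6162
S(15/2) = 86097/16432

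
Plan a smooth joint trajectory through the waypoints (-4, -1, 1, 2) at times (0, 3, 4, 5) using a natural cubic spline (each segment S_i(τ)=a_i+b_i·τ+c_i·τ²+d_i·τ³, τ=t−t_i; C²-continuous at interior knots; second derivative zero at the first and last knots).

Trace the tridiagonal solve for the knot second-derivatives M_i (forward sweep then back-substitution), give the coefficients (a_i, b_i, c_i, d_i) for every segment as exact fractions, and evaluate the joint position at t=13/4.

  seg 0: a=-4 b=16/31 c=0 d=5/93
  seg 1: a=-1 b=61/31 c=15/31 d=-14/31
  seg 2: a=1 b=49/31 c=-27/31 d=9/31
S(13/4) = -481/992

Δ: Δ0=1, Δ1=2, Δ2=1
row 1: diag=8, rhs=6; c'=1/8, d'=3/4
row 2: denom=4−1·1/8=31/8; d'=(-6−1·3/4)/(31/8)=-54/31
back: M2=-54/31
back: M1=3/4−1/8·-54/31=30/31
M: M0=0, M1=30/31, M2=-54/31, M3=0
seg 0: a=-4, c=M0/2=0, d=(M1−M0)/(6·3)=5/93, b=Δ0−h0·(2M0+M1)/6=16/31
seg 1: a=-1, c=M1/2=15/31, d=(M2−M1)/(6·1)=-14/31, b=Δ1−h1·(2M1+M2)/6=61/31
seg 2: a=1, c=M2/2=-27/31, d=(M3−M2)/(6·1)=9/31, b=Δ2−h2·(2M2+M3)/6=49/31
t_q=13/4 → seg 1, τ=1/4; S=-1+61/31·τ+15/31·τ²+-14/31·τ³=-481/992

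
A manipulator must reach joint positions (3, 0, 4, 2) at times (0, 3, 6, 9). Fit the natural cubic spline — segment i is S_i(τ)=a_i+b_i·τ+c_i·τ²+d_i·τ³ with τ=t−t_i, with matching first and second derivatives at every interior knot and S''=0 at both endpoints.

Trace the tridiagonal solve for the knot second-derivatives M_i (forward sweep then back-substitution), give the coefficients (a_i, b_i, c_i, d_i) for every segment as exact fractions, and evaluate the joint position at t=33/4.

  seg 0: a=3 b=-79/45 c=0 d=34/405
  seg 1: a=0 b=23/45 c=34/45 d=-13/81
  seg 2: a=4 b=32/45 c=-31/45 d=31/405
S(33/4) = 191/64

Δ: Δ0=-1, Δ1=4/3, Δ2=-2/3
row 1: diag=12, rhs=14; c'=1/4, d'=7/6
row 2: denom=12−3·1/4=45/4; d'=(-12−3·7/6)/(45/4)=-62/45
back: M2=-62/45
back: M1=7/6−1/4·-62/45=68/45
M: M0=0, M1=68/45, M2=-62/45, M3=0
seg 0: a=3, c=M0/2=0, d=(M1−M0)/(6·3)=34/405, b=Δ0−h0·(2M0+M1)/6=-79/45
seg 1: a=0, c=M1/2=34/45, d=(M2−M1)/(6·3)=-13/81, b=Δ1−h1·(2M1+M2)/6=23/45
seg 2: a=4, c=M2/2=-31/45, d=(M3−M2)/(6·3)=31/405, b=Δ2−h2·(2M2+M3)/6=32/45
t_q=33/4 → seg 2, τ=9/4; S=4+32/45·τ+-31/45·τ²+31/405·τ³=191/64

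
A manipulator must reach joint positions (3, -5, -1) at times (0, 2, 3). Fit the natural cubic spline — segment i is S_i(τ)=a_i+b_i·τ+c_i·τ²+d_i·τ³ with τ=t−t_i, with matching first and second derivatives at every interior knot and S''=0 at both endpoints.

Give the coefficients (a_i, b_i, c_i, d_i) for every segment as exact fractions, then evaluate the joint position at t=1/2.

Δ: Δ0=-4, Δ1=4
row 1: diag=6, rhs=48; c'=1/6, d'=8
back: M1=8
M: M0=0, M1=8, M2=0
seg 0: a=3, c=M0/2=0, d=(M1−M0)/(6·2)=2/3, b=Δ0−h0·(2M0+M1)/6=-20/3
seg 1: a=-5, c=M1/2=4, d=(M2−M1)/(6·1)=-4/3, b=Δ1−h1·(2M1+M2)/6=4/3
t_q=1/2 → seg 0, τ=1/2; S=3+-20/3·τ+0·τ²+2/3·τ³=-1/4

  seg 0: a=3 b=-20/3 c=0 d=2/3
  seg 1: a=-5 b=4/3 c=4 d=-4/3
S(1/2) = -1/4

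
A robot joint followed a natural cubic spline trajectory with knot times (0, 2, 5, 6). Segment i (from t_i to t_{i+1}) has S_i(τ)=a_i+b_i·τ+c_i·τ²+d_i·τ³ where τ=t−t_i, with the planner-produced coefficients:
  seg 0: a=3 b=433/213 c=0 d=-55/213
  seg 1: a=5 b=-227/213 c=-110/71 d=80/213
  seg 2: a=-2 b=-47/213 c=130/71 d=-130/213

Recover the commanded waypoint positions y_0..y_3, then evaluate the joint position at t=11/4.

y_0=3 y_1=5 y_2=-2 y_3=-1
S(11/4) = 1981/568

y_0 = S_0(0) = a_0 = 3
y_1 = S_1(0) = a_1 = 5
y_2 = S_2(0) = a_2 = -2
y_3 = S_2(1) = -1
t_q=11/4 is in segment 1 (τ=3/4); S_1(τ)=1981/568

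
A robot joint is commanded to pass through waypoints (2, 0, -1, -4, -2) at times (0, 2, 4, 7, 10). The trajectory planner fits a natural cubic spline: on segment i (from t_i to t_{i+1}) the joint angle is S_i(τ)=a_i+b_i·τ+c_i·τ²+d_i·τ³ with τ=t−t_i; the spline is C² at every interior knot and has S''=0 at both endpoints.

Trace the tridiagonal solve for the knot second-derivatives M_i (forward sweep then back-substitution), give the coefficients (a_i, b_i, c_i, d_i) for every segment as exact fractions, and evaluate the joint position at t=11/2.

  seg 0: a=2 b=-199/168 c=0 d=31/672
  seg 1: a=0 b=-53/84 c=31/112 d=-71/672
  seg 2: a=-1 b=-19/24 c=-5/14 d=145/1512
  seg 3: a=-4 b=-29/84 c=85/168 d=-85/1512
S(11/2) = -1195/448

Δ: Δ0=-1, Δ1=-1/2, Δ2=-1, Δ3=2/3
row 1: diag=8, rhs=3; c'=1/4, d'=3/8
row 2: denom=10−2·1/4=19/2; d'=(-3−2·3/8)/(19/2)=-15/38
row 3: denom=12−3·6/19=210/19; d'=(10−3·-15/38)/(210/19)=85/84
back: M3=85/84
back: M2=-15/38−6/19·85/84=-5/7
back: M1=3/8−1/4·-5/7=31/56
M: M0=0, M1=31/56, M2=-5/7, M3=85/84, M4=0
seg 0: a=2, c=M0/2=0, d=(M1−M0)/(6·2)=31/672, b=Δ0−h0·(2M0+M1)/6=-199/168
seg 1: a=0, c=M1/2=31/112, d=(M2−M1)/(6·2)=-71/672, b=Δ1−h1·(2M1+M2)/6=-53/84
seg 2: a=-1, c=M2/2=-5/14, d=(M3−M2)/(6·3)=145/1512, b=Δ2−h2·(2M2+M3)/6=-19/24
seg 3: a=-4, c=M3/2=85/168, d=(M4−M3)/(6·3)=-85/1512, b=Δ3−h3·(2M3+M4)/6=-29/84
t_q=11/2 → seg 2, τ=3/2; S=-1+-19/24·τ+-5/14·τ²+145/1512·τ³=-1195/448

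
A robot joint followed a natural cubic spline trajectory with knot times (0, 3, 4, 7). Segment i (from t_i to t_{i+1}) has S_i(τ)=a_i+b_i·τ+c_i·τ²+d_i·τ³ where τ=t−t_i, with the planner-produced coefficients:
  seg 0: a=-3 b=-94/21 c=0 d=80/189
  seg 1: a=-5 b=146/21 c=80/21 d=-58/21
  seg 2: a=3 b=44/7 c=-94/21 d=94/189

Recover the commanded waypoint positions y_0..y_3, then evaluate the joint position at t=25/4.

y_0=-3 y_1=-5 y_2=3 y_3=-5
S(25/4) = 33/224

y_0 = S_0(0) = a_0 = -3
y_1 = S_1(0) = a_1 = -5
y_2 = S_2(0) = a_2 = 3
y_3 = S_2(3) = -5
t_q=25/4 is in segment 2 (τ=9/4); S_2(τ)=33/224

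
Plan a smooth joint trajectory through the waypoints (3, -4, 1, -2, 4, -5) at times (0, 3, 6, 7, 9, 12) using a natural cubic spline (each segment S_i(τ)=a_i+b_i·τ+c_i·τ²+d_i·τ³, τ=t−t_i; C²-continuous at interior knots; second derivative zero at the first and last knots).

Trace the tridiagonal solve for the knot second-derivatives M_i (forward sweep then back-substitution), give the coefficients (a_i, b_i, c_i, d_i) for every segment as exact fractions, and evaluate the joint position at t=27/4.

  seg 0: a=3 b=-403/99 c=0 d=172/891
  seg 1: a=-4 b=113/99 c=172/99 d=-464/891
  seg 2: a=1 b=-247/99 c=-292/99 d=22/9
  seg 3: a=-2 b=-35/33 c=434/99 d=-233/198
  seg 4: a=4 b=233/99 c=-265/99 d=265/891
S(27/4) = -1583/1056

Δ: Δ0=-7/3, Δ1=5/3, Δ2=-3, Δ3=3, Δ4=-3
row 1: diag=12, rhs=24; c'=1/4, d'=2
row 2: denom=8−3·1/4=29/4; d'=(-28−3·2)/(29/4)=-136/29
row 3: denom=6−1·4/29=170/29; d'=(36−1·-136/29)/(170/29)=118/17
row 4: denom=10−2·29/85=792/85; d'=(-36−2·118/17)/(792/85)=-530/99
back: M4=-530/99
back: M3=118/17−29/85·-530/99=868/99
back: M2=-136/29−4/29·868/99=-584/99
back: M1=2−1/4·-584/99=344/99
M: M0=0, M1=344/99, M2=-584/99, M3=868/99, M4=-530/99, M5=0
seg 0: a=3, c=M0/2=0, d=(M1−M0)/(6·3)=172/891, b=Δ0−h0·(2M0+M1)/6=-403/99
seg 1: a=-4, c=M1/2=172/99, d=(M2−M1)/(6·3)=-464/891, b=Δ1−h1·(2M1+M2)/6=113/99
seg 2: a=1, c=M2/2=-292/99, d=(M3−M2)/(6·1)=22/9, b=Δ2−h2·(2M2+M3)/6=-247/99
seg 3: a=-2, c=M3/2=434/99, d=(M4−M3)/(6·2)=-233/198, b=Δ3−h3·(2M3+M4)/6=-35/33
seg 4: a=4, c=M4/2=-265/99, d=(M5−M4)/(6·3)=265/891, b=Δ4−h4·(2M4+M5)/6=233/99
t_q=27/4 → seg 2, τ=3/4; S=1+-247/99·τ+-292/99·τ²+22/9·τ³=-1583/1056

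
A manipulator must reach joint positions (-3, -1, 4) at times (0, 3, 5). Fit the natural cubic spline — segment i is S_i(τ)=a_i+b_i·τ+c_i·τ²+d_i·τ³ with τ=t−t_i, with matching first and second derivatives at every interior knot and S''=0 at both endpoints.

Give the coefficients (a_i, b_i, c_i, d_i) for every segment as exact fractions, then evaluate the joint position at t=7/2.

  seg 0: a=-3 b=7/60 c=0 d=11/180
  seg 1: a=-1 b=53/30 c=11/20 d=-11/120
S(7/2) = 3/320

Δ: Δ0=2/3, Δ1=5/2
row 1: diag=10, rhs=11; c'=1/5, d'=11/10
back: M1=11/10
M: M0=0, M1=11/10, M2=0
seg 0: a=-3, c=M0/2=0, d=(M1−M0)/(6·3)=11/180, b=Δ0−h0·(2M0+M1)/6=7/60
seg 1: a=-1, c=M1/2=11/20, d=(M2−M1)/(6·2)=-11/120, b=Δ1−h1·(2M1+M2)/6=53/30
t_q=7/2 → seg 1, τ=1/2; S=-1+53/30·τ+11/20·τ²+-11/120·τ³=3/320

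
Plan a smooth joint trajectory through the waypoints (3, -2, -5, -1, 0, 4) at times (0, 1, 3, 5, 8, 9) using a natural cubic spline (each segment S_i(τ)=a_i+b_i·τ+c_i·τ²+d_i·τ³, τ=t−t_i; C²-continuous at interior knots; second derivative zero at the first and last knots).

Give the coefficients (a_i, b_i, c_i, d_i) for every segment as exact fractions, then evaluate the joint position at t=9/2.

  seg 0: a=3 b=-47825/8796 c=0 d=3845/8796
  seg 1: a=-2 b=-18145/4398 c=3845/2932 d=13/17592
  seg 2: a=-5 b=2482/2199 c=1929/1466 d=-3871/8796
  seg 3: a=-1 b=2443/2199 c=-971/733 d=781/2199
  seg 4: a=0 b=6052/2199 c=1372/733 d=-1372/2199
S(9/2) = -42963/23456

Δ: Δ0=-5, Δ1=-3/2, Δ2=2, Δ3=1/3, Δ4=4
row 1: diag=6, rhs=21; c'=1/3, d'=7/2
row 2: denom=8−2·1/3=22/3; d'=(21−2·7/2)/(22/3)=21/11
row 3: denom=10−2·3/11=104/11; d'=(-10−2·21/11)/(104/11)=-19/13
row 4: denom=8−3·33/104=733/104; d'=(22−3·-19/13)/(733/104)=2744/733
back: M4=2744/733
back: M3=-19/13−33/104·2744/733=-1942/733
back: M2=21/11−3/11·-1942/733=1929/733
back: M1=7/2−1/3·1929/733=3845/1466
M: M0=0, M1=3845/1466, M2=1929/733, M3=-1942/733, M4=2744/733, M5=0
seg 0: a=3, c=M0/2=0, d=(M1−M0)/(6·1)=3845/8796, b=Δ0−h0·(2M0+M1)/6=-47825/8796
seg 1: a=-2, c=M1/2=3845/2932, d=(M2−M1)/(6·2)=13/17592, b=Δ1−h1·(2M1+M2)/6=-18145/4398
seg 2: a=-5, c=M2/2=1929/1466, d=(M3−M2)/(6·2)=-3871/8796, b=Δ2−h2·(2M2+M3)/6=2482/2199
seg 3: a=-1, c=M3/2=-971/733, d=(M4−M3)/(6·3)=781/2199, b=Δ3−h3·(2M3+M4)/6=2443/2199
seg 4: a=0, c=M4/2=1372/733, d=(M5−M4)/(6·1)=-1372/2199, b=Δ4−h4·(2M4+M5)/6=6052/2199
t_q=9/2 → seg 2, τ=3/2; S=-5+2482/2199·τ+1929/1466·τ²+-3871/8796·τ³=-42963/23456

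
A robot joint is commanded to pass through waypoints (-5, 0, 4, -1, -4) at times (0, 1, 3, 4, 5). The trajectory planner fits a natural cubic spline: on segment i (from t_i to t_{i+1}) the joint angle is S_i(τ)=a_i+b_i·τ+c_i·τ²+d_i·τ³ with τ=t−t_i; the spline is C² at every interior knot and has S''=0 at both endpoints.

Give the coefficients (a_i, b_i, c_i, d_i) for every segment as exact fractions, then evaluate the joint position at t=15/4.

  seg 0: a=-5 b=619/122 c=0 d=-9/122
  seg 1: a=0 b=296/61 c=-27/122 d=-147/244
  seg 2: a=4 b=-199/61 c=-234/61 d=128/61
  seg 3: a=-1 b=-283/61 c=150/61 d=-50/61
S(15/4) = 137/488

Δ: Δ0=5, Δ1=2, Δ2=-5, Δ3=-3
row 1: diag=6, rhs=-18; c'=1/3, d'=-3
row 2: denom=6−2·1/3=16/3; d'=(-42−2·-3)/(16/3)=-27/4
row 3: denom=4−1·3/16=61/16; d'=(12−1·-27/4)/(61/16)=300/61
back: M3=300/61
back: M2=-27/4−3/16·300/61=-468/61
back: M1=-3−1/3·-468/61=-27/61
M: M0=0, M1=-27/61, M2=-468/61, M3=300/61, M4=0
seg 0: a=-5, c=M0/2=0, d=(M1−M0)/(6·1)=-9/122, b=Δ0−h0·(2M0+M1)/6=619/122
seg 1: a=0, c=M1/2=-27/122, d=(M2−M1)/(6·2)=-147/244, b=Δ1−h1·(2M1+M2)/6=296/61
seg 2: a=4, c=M2/2=-234/61, d=(M3−M2)/(6·1)=128/61, b=Δ2−h2·(2M2+M3)/6=-199/61
seg 3: a=-1, c=M3/2=150/61, d=(M4−M3)/(6·1)=-50/61, b=Δ3−h3·(2M3+M4)/6=-283/61
t_q=15/4 → seg 2, τ=3/4; S=4+-199/61·τ+-234/61·τ²+128/61·τ³=137/488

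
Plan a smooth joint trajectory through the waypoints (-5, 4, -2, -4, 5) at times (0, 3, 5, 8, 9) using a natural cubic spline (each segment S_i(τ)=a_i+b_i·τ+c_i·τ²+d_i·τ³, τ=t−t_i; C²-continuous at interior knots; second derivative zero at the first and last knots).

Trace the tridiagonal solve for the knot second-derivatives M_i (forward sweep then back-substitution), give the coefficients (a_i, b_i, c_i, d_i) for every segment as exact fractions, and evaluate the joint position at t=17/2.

Δ: Δ0=3, Δ1=-3, Δ2=-2/3, Δ3=9
row 1: diag=10, rhs=-36; c'=1/5, d'=-18/5
row 2: denom=10−2·1/5=48/5; d'=(14−2·-18/5)/(48/5)=53/24
row 3: denom=8−3·5/16=113/16; d'=(58−3·53/24)/(113/16)=822/113
back: M3=822/113
back: M2=53/24−5/16·822/113=-22/339
back: M1=-18/5−1/5·-22/339=-1216/339
M: M0=0, M1=-1216/339, M2=-22/339, M3=822/113, M4=0
seg 0: a=-5, c=M0/2=0, d=(M1−M0)/(6·3)=-608/3051, b=Δ0−h0·(2M0+M1)/6=1625/339
seg 1: a=4, c=M1/2=-608/339, d=(M2−M1)/(6·2)=199/678, b=Δ1−h1·(2M1+M2)/6=-199/339
seg 2: a=-2, c=M2/2=-11/339, d=(M3−M2)/(6·3)=1244/3051, b=Δ2−h2·(2M2+M3)/6=-479/113
seg 3: a=-4, c=M3/2=411/113, d=(M4−M3)/(6·1)=-137/113, b=Δ3−h3·(2M3+M4)/6=743/113
t_q=17/2 → seg 3, τ=1/2; S=-4+743/113·τ+411/113·τ²+-137/113·τ³=41/904

  seg 0: a=-5 b=1625/339 c=0 d=-608/3051
  seg 1: a=4 b=-199/339 c=-608/339 d=199/678
  seg 2: a=-2 b=-479/113 c=-11/339 d=1244/3051
  seg 3: a=-4 b=743/113 c=411/113 d=-137/113
S(17/2) = 41/904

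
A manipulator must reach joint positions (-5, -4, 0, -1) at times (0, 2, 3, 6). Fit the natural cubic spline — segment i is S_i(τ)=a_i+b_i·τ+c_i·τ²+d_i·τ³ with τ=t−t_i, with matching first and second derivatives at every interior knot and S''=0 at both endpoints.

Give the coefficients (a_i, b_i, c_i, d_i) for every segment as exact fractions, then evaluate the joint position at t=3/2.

Δ: Δ0=1/2, Δ1=4, Δ2=-1/3
row 1: diag=6, rhs=21; c'=1/6, d'=7/2
row 2: denom=8−1·1/6=47/6; d'=(-26−1·7/2)/(47/6)=-177/47
back: M2=-177/47
back: M1=7/2−1/6·-177/47=194/47
M: M0=0, M1=194/47, M2=-177/47, M3=0
seg 0: a=-5, c=M0/2=0, d=(M1−M0)/(6·2)=97/282, b=Δ0−h0·(2M0+M1)/6=-247/282
seg 1: a=-4, c=M1/2=97/47, d=(M2−M1)/(6·1)=-371/282, b=Δ1−h1·(2M1+M2)/6=917/282
seg 2: a=0, c=M2/2=-177/94, d=(M3−M2)/(6·3)=59/282, b=Δ2−h2·(2M2+M3)/6=484/141
t_q=3/2 → seg 0, τ=3/2; S=-5+-247/282·τ+0·τ²+97/282·τ³=-3875/752

  seg 0: a=-5 b=-247/282 c=0 d=97/282
  seg 1: a=-4 b=917/282 c=97/47 d=-371/282
  seg 2: a=0 b=484/141 c=-177/94 d=59/282
S(3/2) = -3875/752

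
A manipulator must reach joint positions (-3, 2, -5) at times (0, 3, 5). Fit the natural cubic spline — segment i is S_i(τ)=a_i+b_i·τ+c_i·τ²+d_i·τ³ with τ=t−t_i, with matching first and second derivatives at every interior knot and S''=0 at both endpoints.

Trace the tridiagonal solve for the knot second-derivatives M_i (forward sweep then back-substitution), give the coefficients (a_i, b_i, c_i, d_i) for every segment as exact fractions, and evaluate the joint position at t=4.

Δ: Δ0=5/3, Δ1=-7/2
row 1: diag=10, rhs=-31; c'=1/5, d'=-31/10
back: M1=-31/10
M: M0=0, M1=-31/10, M2=0
seg 0: a=-3, c=M0/2=0, d=(M1−M0)/(6·3)=-31/180, b=Δ0−h0·(2M0+M1)/6=193/60
seg 1: a=2, c=M1/2=-31/20, d=(M2−M1)/(6·2)=31/120, b=Δ1−h1·(2M1+M2)/6=-43/30
t_q=4 → seg 1, τ=1; S=2+-43/30·τ+-31/20·τ²+31/120·τ³=-29/40

  seg 0: a=-3 b=193/60 c=0 d=-31/180
  seg 1: a=2 b=-43/30 c=-31/20 d=31/120
S(4) = -29/40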